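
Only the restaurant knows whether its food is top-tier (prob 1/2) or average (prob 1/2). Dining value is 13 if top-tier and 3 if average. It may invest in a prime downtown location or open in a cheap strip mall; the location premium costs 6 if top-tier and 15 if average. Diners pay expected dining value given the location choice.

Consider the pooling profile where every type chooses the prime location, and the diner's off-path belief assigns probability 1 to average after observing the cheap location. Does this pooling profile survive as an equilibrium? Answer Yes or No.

On path, the diner holds the prior and pays 1/2·13 + 1/2·3 = 8. Off path (the cheap location), believing average, it pays 3.
top-tier: the prime location nets 8 − 6 = 2; the cheap location nets 3. top-tier would deviate.
average: the prime location nets 8 − 15 = -7; the cheap location nets 3. average would deviate.
A type deviates, so pooling fails.

No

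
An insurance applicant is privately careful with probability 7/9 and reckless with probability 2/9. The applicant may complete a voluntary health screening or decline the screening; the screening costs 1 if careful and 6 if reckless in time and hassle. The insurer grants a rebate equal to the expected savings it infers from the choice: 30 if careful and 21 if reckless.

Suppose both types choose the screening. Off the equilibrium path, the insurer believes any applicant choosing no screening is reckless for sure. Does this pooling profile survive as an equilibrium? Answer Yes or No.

Yes

On path, the insurer holds the prior and pays 7/9·30 + 2/9·21 = 28. Off path (no screening), believing reckless, it pays 21.
careful: the screening nets 28 − 1 = 27; no screening nets 21. careful stays.
reckless: the screening nets 28 − 6 = 22; no screening nets 21. reckless stays.
No type deviates, so pooling is sustained.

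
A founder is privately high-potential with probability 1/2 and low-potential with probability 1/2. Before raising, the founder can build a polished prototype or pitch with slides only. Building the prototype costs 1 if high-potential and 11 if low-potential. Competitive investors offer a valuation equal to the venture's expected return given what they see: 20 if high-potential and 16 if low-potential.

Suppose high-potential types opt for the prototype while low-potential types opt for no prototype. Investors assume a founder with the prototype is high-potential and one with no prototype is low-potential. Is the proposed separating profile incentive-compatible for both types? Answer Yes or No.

Yes

Under these beliefs, the prototype earns valuation 20 and no prototype earns valuation 16.
high-potential: the prototype nets 20 − 1 = 19; no prototype nets 16. high-potential prefers the prototype.
low-potential: the prototype nets 20 − 11 = 9; no prototype nets 16. low-potential prefers no prototype.
Neither type deviates, so the separating profile is an equilibrium.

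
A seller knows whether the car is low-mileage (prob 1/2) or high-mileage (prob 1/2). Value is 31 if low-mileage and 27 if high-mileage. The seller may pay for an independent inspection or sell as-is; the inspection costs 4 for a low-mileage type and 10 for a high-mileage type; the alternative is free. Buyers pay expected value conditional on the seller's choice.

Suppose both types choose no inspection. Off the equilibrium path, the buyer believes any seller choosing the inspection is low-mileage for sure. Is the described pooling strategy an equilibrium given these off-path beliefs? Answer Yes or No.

On path, the buyer holds the prior and pays 1/2·31 + 1/2·27 = 29. Off path (the inspection), believing low-mileage, it pays 31.
low-mileage: no inspection nets 29; the inspection nets 31 − 4 = 27. low-mileage stays.
high-mileage: no inspection nets 29; the inspection nets 31 − 10 = 21. high-mileage stays.
No type deviates, so pooling is sustained.

Yes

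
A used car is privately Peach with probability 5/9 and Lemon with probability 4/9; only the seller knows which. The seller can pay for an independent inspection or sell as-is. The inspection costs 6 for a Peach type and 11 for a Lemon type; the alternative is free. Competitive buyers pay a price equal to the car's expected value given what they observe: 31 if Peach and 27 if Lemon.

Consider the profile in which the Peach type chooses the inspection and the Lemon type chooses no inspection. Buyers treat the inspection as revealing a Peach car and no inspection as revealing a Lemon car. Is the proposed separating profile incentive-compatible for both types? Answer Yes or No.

Under these beliefs, the inspection earns price 31 and no inspection earns price 27.
Peach: the inspection nets 31 − 6 = 25; no inspection nets 27. Peach would deviate to no inspection.
Lemon: the inspection nets 31 − 11 = 20; no inspection nets 27. Lemon prefers no inspection.
Peach has a profitable deviation, so the profile is not an equilibrium.

No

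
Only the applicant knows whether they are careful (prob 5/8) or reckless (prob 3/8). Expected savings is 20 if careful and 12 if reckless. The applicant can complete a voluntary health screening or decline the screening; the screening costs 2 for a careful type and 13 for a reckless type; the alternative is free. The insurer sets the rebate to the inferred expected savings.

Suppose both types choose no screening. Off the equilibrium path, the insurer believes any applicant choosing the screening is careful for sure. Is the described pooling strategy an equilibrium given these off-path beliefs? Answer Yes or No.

On path, the insurer holds the prior and pays 5/8·20 + 3/8·12 = 17. Off path (the screening), believing careful, it pays 20.
careful: no screening nets 17; the screening nets 20 − 2 = 18. careful would deviate.
reckless: no screening nets 17; the screening nets 20 − 13 = 7. reckless stays.
A type deviates, so pooling fails.

No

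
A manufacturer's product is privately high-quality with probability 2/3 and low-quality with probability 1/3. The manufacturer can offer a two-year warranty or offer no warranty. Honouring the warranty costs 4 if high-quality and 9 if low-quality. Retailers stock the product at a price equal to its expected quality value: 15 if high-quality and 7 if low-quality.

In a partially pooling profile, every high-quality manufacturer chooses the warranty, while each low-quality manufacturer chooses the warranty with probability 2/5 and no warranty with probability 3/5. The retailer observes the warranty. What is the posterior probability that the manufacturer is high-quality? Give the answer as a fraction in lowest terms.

P(the warranty) = (2/3)·1 + (1/3)·(2/5) = 4/5.
By Bayes' rule, P(high-quality | the warranty) = (2/3) / (4/5) = 5/6.

5/6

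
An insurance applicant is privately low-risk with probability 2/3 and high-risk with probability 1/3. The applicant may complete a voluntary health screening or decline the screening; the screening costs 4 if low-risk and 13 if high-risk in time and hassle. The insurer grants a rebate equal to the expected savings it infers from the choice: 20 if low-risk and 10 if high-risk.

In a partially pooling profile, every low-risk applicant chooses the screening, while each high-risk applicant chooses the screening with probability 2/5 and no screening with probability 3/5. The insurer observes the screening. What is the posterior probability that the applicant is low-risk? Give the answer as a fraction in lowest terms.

P(the screening) = (2/3)·1 + (1/3)·(2/5) = 4/5.
By Bayes' rule, P(low-risk | the screening) = (2/3) / (4/5) = 5/6.

5/6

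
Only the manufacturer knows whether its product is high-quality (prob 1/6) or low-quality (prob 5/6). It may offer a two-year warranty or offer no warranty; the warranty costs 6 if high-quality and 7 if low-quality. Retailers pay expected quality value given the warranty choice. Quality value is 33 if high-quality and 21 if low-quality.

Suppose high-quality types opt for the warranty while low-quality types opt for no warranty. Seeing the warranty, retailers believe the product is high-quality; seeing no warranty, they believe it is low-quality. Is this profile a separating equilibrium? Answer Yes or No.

Under these beliefs, the warranty earns price 33 and no warranty earns price 21.
high-quality: the warranty nets 33 − 6 = 27; no warranty nets 21. high-quality prefers the warranty.
low-quality: the warranty nets 33 − 7 = 26; no warranty nets 21. low-quality would deviate to the warranty.
low-quality has a profitable deviation, so the profile is not an equilibrium.

No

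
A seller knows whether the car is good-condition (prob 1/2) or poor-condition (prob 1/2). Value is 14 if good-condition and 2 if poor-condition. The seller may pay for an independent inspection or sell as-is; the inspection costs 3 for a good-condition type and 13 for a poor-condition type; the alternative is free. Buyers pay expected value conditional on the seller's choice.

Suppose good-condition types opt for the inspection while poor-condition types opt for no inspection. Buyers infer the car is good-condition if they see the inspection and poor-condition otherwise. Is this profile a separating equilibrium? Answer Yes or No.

Under these beliefs, the inspection earns price 14 and no inspection earns price 2.
good-condition: the inspection nets 14 − 3 = 11; no inspection nets 2. good-condition prefers the inspection.
poor-condition: the inspection nets 14 − 13 = 1; no inspection nets 2. poor-condition prefers no inspection.
Neither type deviates, so the separating profile is an equilibrium.

Yes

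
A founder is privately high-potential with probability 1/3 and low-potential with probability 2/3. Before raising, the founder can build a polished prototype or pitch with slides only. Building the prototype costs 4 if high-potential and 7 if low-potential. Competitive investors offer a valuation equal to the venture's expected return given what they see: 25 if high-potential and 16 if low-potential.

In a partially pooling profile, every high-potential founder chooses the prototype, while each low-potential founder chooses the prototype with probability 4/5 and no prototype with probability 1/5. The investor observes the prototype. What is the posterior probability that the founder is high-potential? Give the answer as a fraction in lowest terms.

P(the prototype) = (1/3)·1 + (2/3)·(4/5) = 13/15.
By Bayes' rule, P(high-potential | the prototype) = (1/3) / (13/15) = 5/13.

5/13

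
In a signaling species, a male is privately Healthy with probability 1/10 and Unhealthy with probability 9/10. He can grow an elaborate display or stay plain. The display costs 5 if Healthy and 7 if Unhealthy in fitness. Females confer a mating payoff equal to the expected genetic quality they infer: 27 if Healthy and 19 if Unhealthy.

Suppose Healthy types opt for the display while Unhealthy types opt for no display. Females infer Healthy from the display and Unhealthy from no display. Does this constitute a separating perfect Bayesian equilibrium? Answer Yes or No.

No

Under these beliefs, the display earns mating payoff 27 and no display earns mating payoff 19.
Healthy: the display nets 27 − 5 = 22; no display nets 19. Healthy prefers the display.
Unhealthy: the display nets 27 − 7 = 20; no display nets 19. Unhealthy would deviate to the display.
Unhealthy has a profitable deviation, so the profile is not an equilibrium.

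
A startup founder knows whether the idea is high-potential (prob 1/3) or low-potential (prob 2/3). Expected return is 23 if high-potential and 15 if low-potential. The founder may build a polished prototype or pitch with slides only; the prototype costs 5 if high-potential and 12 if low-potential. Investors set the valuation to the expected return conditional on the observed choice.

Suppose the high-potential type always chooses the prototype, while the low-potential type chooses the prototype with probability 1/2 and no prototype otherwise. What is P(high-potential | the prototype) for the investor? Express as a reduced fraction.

P(the prototype) = (1/3)·1 + (2/3)·(1/2) = 2/3.
By Bayes' rule, P(high-potential | the prototype) = (1/3) / (2/3) = 1/2.

1/2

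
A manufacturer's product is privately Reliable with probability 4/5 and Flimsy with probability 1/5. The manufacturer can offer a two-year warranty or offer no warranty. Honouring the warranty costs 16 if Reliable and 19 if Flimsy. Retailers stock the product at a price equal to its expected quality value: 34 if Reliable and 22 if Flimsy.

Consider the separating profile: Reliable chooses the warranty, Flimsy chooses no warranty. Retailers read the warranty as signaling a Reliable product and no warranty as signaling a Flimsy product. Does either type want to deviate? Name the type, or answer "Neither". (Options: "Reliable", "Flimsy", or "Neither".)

Reliable

The warranty pays 34; no warranty pays 22.
Reliable: assigned the warranty, nets 34 − 16 = 18; deviating to no warranty nets 22.
Flimsy: assigned no warranty, nets 22; deviating to the warranty nets 34 − 19 = 15.
The Reliable type gains 4 by deviating.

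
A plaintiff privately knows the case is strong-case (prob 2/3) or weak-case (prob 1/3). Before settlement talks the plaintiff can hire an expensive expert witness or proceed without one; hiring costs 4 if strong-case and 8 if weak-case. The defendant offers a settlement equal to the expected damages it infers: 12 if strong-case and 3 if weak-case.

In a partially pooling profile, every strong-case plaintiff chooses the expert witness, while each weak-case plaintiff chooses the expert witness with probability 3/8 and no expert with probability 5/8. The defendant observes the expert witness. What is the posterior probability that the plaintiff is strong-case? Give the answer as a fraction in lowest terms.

P(the expert witness) = (2/3)·1 + (1/3)·(3/8) = 19/24.
By Bayes' rule, P(strong-case | the expert witness) = (2/3) / (19/24) = 16/19.

16/19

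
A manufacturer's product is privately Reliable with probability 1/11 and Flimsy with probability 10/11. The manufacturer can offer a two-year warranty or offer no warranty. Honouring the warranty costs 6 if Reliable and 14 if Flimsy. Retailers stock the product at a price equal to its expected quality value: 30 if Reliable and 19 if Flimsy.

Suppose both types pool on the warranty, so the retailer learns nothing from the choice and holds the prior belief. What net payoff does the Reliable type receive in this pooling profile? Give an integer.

Pooled price = 1/11·30 + 10/11·19 = 20.
Reliable pays cost 6 for the warranty, so net payoff = 20 − 6 = 14.

14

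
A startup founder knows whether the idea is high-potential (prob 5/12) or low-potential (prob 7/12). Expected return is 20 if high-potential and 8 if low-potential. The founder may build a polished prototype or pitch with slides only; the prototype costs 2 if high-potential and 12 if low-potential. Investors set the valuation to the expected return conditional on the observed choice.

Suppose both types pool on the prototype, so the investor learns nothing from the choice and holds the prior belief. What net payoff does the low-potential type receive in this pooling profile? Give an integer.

Pooled valuation = 5/12·20 + 7/12·8 = 13.
low-potential pays cost 12 for the prototype, so net payoff = 13 − 12 = 1.

1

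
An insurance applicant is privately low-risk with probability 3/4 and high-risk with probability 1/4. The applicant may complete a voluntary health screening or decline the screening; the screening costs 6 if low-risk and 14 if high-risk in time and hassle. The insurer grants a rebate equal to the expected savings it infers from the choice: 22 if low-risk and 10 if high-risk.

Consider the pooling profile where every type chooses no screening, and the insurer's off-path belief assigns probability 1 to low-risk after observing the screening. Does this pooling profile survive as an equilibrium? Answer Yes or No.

Yes

On path, the insurer holds the prior and pays 3/4·22 + 1/4·10 = 19. Off path (the screening), believing low-risk, it pays 22.
low-risk: no screening nets 19; the screening nets 22 − 6 = 16. low-risk stays.
high-risk: no screening nets 19; the screening nets 22 − 14 = 8. high-risk stays.
No type deviates, so pooling is sustained.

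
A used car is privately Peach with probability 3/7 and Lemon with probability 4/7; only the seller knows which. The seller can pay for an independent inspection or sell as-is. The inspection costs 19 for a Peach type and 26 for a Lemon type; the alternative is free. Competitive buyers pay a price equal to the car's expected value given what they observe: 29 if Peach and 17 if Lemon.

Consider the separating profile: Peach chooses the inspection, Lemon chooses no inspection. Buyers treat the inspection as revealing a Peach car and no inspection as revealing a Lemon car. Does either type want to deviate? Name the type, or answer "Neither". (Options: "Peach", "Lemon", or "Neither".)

Peach

The inspection pays 29; no inspection pays 17.
Peach: assigned the inspection, nets 29 − 19 = 10; deviating to no inspection nets 17.
Lemon: assigned no inspection, nets 17; deviating to the inspection nets 29 − 26 = 3.
The Peach type gains 7 by deviating.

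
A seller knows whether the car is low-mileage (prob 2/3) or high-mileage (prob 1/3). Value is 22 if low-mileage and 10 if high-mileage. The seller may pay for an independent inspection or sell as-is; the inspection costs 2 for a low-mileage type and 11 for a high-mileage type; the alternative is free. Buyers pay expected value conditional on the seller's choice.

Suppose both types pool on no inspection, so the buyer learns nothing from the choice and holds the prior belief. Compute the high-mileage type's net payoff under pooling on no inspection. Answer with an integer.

Pooled price = 2/3·22 + 1/3·10 = 18.
high-mileage pays no cost for no inspection, so net payoff = 18.

18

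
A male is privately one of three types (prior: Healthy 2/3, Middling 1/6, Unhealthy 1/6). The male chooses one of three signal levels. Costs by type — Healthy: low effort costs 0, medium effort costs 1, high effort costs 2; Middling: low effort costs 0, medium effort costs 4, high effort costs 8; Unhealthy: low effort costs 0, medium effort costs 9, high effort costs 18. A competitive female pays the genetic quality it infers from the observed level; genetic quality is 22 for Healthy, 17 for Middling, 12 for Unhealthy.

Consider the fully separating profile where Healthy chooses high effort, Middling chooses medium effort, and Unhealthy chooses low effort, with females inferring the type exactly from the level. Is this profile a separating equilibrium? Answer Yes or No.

Separating mating payoffs: high effort → 22, medium effort → 17, low effort → 12.
Healthy (assigned high effort): low effort: 12 − 0 = 12; medium effort: 17 − 1 = 16; high effort: 22 − 2 = 20. Healthy stays.
Middling (assigned medium effort): low effort: 12 − 0 = 12; medium effort: 17 − 4 = 13; high effort: 22 − 8 = 14. Middling prefers high effort.
Unhealthy (assigned low effort): low effort: 12 − 0 = 12; medium effort: 17 − 9 = 8; high effort: 22 − 18 = 4. Unhealthy stays.
At least one type deviates; the separating profile fails.

No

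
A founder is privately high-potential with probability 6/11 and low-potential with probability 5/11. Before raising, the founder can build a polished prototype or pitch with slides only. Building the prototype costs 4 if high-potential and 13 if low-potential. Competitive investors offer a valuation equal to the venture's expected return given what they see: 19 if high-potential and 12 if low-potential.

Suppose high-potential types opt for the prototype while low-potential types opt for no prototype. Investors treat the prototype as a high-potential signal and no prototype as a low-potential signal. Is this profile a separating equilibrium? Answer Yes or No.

Under these beliefs, the prototype earns valuation 19 and no prototype earns valuation 12.
high-potential: the prototype nets 19 − 4 = 15; no prototype nets 12. high-potential prefers the prototype.
low-potential: the prototype nets 19 − 13 = 6; no prototype nets 12. low-potential prefers no prototype.
Neither type deviates, so the separating profile is an equilibrium.

Yes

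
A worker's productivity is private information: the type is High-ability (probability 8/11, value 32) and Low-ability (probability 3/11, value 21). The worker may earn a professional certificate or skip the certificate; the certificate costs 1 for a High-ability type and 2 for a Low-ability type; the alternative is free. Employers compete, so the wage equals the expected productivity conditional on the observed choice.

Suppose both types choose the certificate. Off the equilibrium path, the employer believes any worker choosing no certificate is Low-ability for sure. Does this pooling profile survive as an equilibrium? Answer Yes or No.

On path, the employer holds the prior and pays 8/11·32 + 3/11·21 = 29. Off path (no certificate), believing Low-ability, it pays 21.
High-ability: the certificate nets 29 − 1 = 28; no certificate nets 21. High-ability stays.
Low-ability: the certificate nets 29 − 2 = 27; no certificate nets 21. Low-ability stays.
No type deviates, so pooling is sustained.

Yes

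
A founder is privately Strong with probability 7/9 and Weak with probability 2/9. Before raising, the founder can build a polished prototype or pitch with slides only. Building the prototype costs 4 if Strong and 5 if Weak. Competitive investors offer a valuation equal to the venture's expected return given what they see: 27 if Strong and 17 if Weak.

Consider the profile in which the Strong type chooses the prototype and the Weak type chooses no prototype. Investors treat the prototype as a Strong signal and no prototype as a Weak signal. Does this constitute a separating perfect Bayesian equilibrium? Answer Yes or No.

Under these beliefs, the prototype earns valuation 27 and no prototype earns valuation 17.
Strong: the prototype nets 27 − 4 = 23; no prototype nets 17. Strong prefers the prototype.
Weak: the prototype nets 27 − 5 = 22; no prototype nets 17. Weak would deviate to the prototype.
Weak has a profitable deviation, so the profile is not an equilibrium.

No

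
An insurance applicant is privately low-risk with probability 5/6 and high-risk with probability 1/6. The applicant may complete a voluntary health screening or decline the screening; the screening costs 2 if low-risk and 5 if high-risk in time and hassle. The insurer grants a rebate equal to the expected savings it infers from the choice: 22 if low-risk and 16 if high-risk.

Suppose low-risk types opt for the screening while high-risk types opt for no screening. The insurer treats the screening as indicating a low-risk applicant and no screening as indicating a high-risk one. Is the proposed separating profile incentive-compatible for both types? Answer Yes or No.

Under these beliefs, the screening earns rebate 22 and no screening earns rebate 16.
low-risk: the screening nets 22 − 2 = 20; no screening nets 16. low-risk prefers the screening.
high-risk: the screening nets 22 − 5 = 17; no screening nets 16. high-risk would deviate to the screening.
high-risk has a profitable deviation, so the profile is not an equilibrium.

No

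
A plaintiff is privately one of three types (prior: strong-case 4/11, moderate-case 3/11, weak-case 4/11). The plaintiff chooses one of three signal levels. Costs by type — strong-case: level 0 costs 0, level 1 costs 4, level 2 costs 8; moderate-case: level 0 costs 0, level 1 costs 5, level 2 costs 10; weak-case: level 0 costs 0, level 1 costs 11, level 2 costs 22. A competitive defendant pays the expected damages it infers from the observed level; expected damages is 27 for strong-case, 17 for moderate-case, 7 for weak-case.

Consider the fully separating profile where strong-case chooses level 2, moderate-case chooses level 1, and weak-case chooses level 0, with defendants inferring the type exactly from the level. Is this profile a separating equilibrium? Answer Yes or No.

No

Separating settlements: level 2 → 27, level 1 → 17, level 0 → 7.
strong-case (assigned level 2): level 0: 7 − 0 = 7; level 1: 17 − 4 = 13; level 2: 27 − 8 = 19. strong-case stays.
moderate-case (assigned level 1): level 0: 7 − 0 = 7; level 1: 17 − 5 = 12; level 2: 27 − 10 = 17. moderate-case prefers level 2.
weak-case (assigned level 0): level 0: 7 − 0 = 7; level 1: 17 − 11 = 6; level 2: 27 − 22 = 5. weak-case stays.
At least one type deviates; the separating profile fails.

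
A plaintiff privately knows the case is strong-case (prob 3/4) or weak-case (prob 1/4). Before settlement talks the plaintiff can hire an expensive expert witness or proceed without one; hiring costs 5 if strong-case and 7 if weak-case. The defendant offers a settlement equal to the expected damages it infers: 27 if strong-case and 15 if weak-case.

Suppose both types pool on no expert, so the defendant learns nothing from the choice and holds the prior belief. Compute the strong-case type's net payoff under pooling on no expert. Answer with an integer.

Pooled settlement = 3/4·27 + 1/4·15 = 24.
strong-case pays no cost for no expert, so net payoff = 24.

24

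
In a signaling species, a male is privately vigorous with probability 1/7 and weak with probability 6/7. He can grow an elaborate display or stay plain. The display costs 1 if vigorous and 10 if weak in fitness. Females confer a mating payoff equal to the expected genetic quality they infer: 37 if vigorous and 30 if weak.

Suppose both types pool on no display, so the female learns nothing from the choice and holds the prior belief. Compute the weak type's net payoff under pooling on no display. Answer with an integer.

Pooled mating payoff = 1/7·37 + 6/7·30 = 31.
weak pays no cost for no display, so net payoff = 31.

31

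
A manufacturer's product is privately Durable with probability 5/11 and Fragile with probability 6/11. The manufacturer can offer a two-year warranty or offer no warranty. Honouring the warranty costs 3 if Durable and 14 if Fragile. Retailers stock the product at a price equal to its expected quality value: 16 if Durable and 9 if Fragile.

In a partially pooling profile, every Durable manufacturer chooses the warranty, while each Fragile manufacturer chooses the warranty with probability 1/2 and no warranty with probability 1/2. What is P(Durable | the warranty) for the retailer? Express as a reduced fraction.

P(the warranty) = (5/11)·1 + (6/11)·(1/2) = 8/11.
By Bayes' rule, P(Durable | the warranty) = (5/11) / (8/11) = 5/8.

5/8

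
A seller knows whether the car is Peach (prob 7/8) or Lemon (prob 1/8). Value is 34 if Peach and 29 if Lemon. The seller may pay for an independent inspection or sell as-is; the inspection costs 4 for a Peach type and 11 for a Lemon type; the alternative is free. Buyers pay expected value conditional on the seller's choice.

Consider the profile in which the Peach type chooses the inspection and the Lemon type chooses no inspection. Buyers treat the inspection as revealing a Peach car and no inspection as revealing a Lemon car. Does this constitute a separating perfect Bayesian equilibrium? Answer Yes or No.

Under these beliefs, the inspection earns price 34 and no inspection earns price 29.
Peach: the inspection nets 34 − 4 = 30; no inspection nets 29. Peach prefers the inspection.
Lemon: the inspection nets 34 − 11 = 23; no inspection nets 29. Lemon prefers no inspection.
Neither type deviates, so the separating profile is an equilibrium.

Yes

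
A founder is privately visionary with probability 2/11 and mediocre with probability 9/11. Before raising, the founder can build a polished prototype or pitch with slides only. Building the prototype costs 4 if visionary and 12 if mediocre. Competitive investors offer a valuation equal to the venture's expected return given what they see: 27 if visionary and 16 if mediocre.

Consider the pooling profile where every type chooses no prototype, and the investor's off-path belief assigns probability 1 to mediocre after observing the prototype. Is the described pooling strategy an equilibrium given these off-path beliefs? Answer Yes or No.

On path, the investor holds the prior and pays 2/11·27 + 9/11·16 = 18. Off path (the prototype), believing mediocre, it pays 16.
visionary: no prototype nets 18; the prototype nets 16 − 4 = 12. visionary stays.
mediocre: no prototype nets 18; the prototype nets 16 − 12 = 4. mediocre stays.
No type deviates, so pooling is sustained.

Yes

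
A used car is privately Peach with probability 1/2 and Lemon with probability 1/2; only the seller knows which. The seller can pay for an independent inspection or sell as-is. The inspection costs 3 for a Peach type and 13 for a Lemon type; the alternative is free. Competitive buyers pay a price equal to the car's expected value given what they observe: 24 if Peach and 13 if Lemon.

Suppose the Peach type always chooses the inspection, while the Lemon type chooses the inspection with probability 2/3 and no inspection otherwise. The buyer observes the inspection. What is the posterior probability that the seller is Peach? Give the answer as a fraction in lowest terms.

P(the inspection) = (1/2)·1 + (1/2)·(2/3) = 5/6.
By Bayes' rule, P(Peach | the inspection) = (1/2) / (5/6) = 3/5.

3/5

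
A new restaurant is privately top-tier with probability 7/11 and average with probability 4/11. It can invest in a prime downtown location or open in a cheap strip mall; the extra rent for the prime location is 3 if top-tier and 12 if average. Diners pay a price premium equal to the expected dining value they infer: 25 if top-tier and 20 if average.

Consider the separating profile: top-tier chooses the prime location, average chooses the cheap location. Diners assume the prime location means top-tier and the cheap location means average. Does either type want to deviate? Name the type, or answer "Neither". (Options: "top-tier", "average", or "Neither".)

Neither

The prime location pays 25; the cheap location pays 20.
top-tier: assigned the prime location, nets 25 − 3 = 22; deviating to the cheap location nets 20.
average: assigned the cheap location, nets 20; deviating to the prime location nets 25 − 12 = 13.
Both types strictly prefer their assigned action; no profitable deviation.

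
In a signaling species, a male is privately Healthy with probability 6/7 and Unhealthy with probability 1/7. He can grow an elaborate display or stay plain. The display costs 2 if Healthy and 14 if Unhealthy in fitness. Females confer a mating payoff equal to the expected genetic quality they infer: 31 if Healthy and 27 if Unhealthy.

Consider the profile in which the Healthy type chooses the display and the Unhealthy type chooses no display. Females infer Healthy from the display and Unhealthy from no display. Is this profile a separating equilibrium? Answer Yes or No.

Under these beliefs, the display earns mating payoff 31 and no display earns mating payoff 27.
Healthy: the display nets 31 − 2 = 29; no display nets 27. Healthy prefers the display.
Unhealthy: the display nets 31 − 14 = 17; no display nets 27. Unhealthy prefers no display.
Neither type deviates, so the separating profile is an equilibrium.

Yes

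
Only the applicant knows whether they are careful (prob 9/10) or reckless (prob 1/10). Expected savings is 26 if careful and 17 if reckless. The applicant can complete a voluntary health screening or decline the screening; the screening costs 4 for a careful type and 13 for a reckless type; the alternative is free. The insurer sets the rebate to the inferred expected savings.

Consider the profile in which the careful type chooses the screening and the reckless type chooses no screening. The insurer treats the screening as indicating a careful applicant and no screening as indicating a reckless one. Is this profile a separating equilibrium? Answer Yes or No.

Yes

Under these beliefs, the screening earns rebate 26 and no screening earns rebate 17.
careful: the screening nets 26 − 4 = 22; no screening nets 17. careful prefers the screening.
reckless: the screening nets 26 − 13 = 13; no screening nets 17. reckless prefers no screening.
Neither type deviates, so the separating profile is an equilibrium.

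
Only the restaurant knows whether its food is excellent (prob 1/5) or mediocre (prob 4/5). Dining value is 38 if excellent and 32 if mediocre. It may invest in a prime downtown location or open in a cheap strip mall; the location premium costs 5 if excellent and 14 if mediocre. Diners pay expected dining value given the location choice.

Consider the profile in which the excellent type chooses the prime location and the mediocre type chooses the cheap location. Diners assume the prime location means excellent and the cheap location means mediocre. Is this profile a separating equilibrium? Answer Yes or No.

Under these beliefs, the prime location earns price premium 38 and the cheap location earns price premium 32.
excellent: the prime location nets 38 − 5 = 33; the cheap location nets 32. excellent prefers the prime location.
mediocre: the prime location nets 38 − 14 = 24; the cheap location nets 32. mediocre prefers the cheap location.
Neither type deviates, so the separating profile is an equilibrium.

Yes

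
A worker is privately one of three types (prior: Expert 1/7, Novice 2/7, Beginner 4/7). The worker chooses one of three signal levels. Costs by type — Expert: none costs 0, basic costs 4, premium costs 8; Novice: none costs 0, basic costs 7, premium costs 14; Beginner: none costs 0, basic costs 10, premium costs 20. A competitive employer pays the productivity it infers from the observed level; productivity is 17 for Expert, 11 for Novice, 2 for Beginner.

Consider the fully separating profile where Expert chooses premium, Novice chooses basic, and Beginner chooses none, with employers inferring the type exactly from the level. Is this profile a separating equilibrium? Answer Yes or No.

Separating wages: premium → 17, basic → 11, none → 2.
Expert (assigned premium): none: 2 − 0 = 2; basic: 11 − 4 = 7; premium: 17 − 8 = 9. Expert stays.
Novice (assigned basic): none: 2 − 0 = 2; basic: 11 − 7 = 4; premium: 17 − 14 = 3. Novice stays.
Beginner (assigned none): none: 2 − 0 = 2; basic: 11 − 10 = 1; premium: 17 − 20 = -3. Beginner stays.
Every type prefers its assigned level; separation holds.

Yes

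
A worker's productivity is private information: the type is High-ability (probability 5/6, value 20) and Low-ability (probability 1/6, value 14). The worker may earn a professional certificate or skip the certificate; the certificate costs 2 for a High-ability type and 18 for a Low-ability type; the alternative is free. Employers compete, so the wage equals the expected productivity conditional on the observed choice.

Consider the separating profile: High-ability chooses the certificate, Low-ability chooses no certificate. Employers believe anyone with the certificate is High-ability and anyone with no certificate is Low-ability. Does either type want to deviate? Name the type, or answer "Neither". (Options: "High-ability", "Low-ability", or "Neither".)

The certificate pays 20; no certificate pays 14.
High-ability: assigned the certificate, nets 20 − 2 = 18; deviating to no certificate nets 14.
Low-ability: assigned no certificate, nets 14; deviating to the certificate nets 20 − 18 = 2.
Both types strictly prefer their assigned action; no profitable deviation.

Neither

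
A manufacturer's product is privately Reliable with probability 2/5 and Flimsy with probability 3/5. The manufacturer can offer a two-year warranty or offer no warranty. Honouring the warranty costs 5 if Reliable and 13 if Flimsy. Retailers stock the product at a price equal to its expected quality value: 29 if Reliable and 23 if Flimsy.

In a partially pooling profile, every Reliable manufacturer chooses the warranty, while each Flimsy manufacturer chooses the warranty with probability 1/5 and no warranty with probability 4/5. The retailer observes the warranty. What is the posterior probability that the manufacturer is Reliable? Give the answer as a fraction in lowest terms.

10/13

P(the warranty) = (2/5)·1 + (3/5)·(1/5) = 13/25.
By Bayes' rule, P(Reliable | the warranty) = (2/5) / (13/25) = 10/13.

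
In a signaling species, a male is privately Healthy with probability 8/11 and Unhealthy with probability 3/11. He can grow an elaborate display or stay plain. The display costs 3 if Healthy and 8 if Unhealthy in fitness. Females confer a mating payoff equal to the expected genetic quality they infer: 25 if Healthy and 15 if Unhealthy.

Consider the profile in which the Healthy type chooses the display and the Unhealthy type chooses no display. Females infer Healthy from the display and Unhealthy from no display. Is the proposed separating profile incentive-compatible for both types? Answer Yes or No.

No

Under these beliefs, the display earns mating payoff 25 and no display earns mating payoff 15.
Healthy: the display nets 25 − 3 = 22; no display nets 15. Healthy prefers the display.
Unhealthy: the display nets 25 − 8 = 17; no display nets 15. Unhealthy would deviate to the display.
Unhealthy has a profitable deviation, so the profile is not an equilibrium.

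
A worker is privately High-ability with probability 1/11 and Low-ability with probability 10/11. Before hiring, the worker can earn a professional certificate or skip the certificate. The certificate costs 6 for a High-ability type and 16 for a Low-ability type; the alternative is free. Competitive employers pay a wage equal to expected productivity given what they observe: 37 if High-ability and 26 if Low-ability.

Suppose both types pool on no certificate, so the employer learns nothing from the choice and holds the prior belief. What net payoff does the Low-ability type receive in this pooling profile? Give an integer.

27

Pooled wage = 1/11·37 + 10/11·26 = 27.
Low-ability pays no cost for no certificate, so net payoff = 27.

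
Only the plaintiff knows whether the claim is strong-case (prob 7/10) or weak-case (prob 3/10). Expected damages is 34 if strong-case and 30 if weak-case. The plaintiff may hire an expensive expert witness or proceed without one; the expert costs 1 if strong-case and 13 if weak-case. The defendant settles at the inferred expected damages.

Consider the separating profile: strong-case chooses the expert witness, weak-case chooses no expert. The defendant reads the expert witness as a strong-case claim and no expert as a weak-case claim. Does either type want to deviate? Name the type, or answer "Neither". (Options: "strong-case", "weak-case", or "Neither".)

The expert witness pays 34; no expert pays 30.
strong-case: assigned the expert witness, nets 34 − 1 = 33; deviating to no expert nets 30.
weak-case: assigned no expert, nets 30; deviating to the expert witness nets 34 − 13 = 21.
Both types strictly prefer their assigned action; no profitable deviation.

Neither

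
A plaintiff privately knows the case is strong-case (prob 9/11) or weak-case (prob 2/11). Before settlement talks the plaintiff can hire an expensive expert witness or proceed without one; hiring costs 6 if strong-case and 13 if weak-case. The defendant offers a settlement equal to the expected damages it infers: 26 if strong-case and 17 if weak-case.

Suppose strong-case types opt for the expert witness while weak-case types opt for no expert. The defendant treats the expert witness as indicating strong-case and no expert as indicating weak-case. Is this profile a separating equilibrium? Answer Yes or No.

Under these beliefs, the expert witness earns settlement 26 and no expert earns settlement 17.
strong-case: the expert witness nets 26 − 6 = 20; no expert nets 17. strong-case prefers the expert witness.
weak-case: the expert witness nets 26 − 13 = 13; no expert nets 17. weak-case prefers no expert.
Neither type deviates, so the separating profile is an equilibrium.

Yes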